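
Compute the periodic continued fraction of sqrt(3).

Write x_i = (sqrt(3) + m_i)/d_i with (m_0, d_0) = (0, 1). a_0 = floor(sqrt(3)) = 1, since 1^2 = 1 <= 3 < 4 = 2^2.
Iterate m_{i+1} = d_i*a_i - m_i, d_{i+1} = (3 - m_{i+1}^2)/d_i, a_{i+1} = floor((a_0 + m_{i+1})/d_{i+1}):
  m_1 = 1*1 - 0 = 1, d_1 = (3 - 1^2)/1 = 2/1 = 2, a_1 = floor((1 + 1)/2) = 1.
  m_2 = 2*1 - 1 = 1, d_2 = (3 - 1^2)/2 = 2/2 = 1, a_2 = floor((1 + 1)/1) = 2.
  m_3 = 1*2 - 1 = 1, d_3 = (3 - 1^2)/1 = 2/1 = 2: (m_3, d_3) = (m_1, d_1) = (1, 2), so from here the quotients repeat a_1, a_2; the period length is 2.
Hence the expansion of sqrt(3) is a_0 = 1 followed by the repeating block 1, 2 (period 2).

[1; (1, 2)]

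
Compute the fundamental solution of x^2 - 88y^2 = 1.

(x, y) = (197, 21)

First expand sqrt(88) as a continued fraction. With x_i = (sqrt(88) + m_i)/d_i and (m_0, d_0) = (0, 1): a_0 = floor(sqrt(88)) = 9, since 9^2 = 81 <= 88 < 100 = 10^2.
Iterate m_{i+1} = d_i*a_i - m_i, d_{i+1} = (88 - m_{i+1}^2)/d_i, a_{i+1} = floor((a_0 + m_{i+1})/d_{i+1}):
  m_1 = 1*9 - 0 = 9, d_1 = (88 - 9^2)/1 = 7/1 = 7, a_1 = floor((9 + 9)/7) = 2.
  m_2 = 7*2 - 9 = 5, d_2 = (88 - 5^2)/7 = 63/7 = 9, a_2 = floor((9 + 5)/9) = 1.
  m_3 = 9*1 - 5 = 4, d_3 = (88 - 4^2)/9 = 72/9 = 8, a_3 = floor((9 + 4)/8) = 1.
  m_4 = 8*1 - 4 = 4, d_4 = (88 - 4^2)/8 = 72/8 = 9, a_4 = floor((9 + 4)/9) = 1.
  m_5 = 9*1 - 4 = 5, d_5 = (88 - 5^2)/9 = 63/9 = 7, a_5 = floor((9 + 5)/7) = 2.
  m_6 = 7*2 - 5 = 9, d_6 = (88 - 9^2)/7 = 7/7 = 1, a_6 = floor((9 + 9)/1) = 18.
  m_7 = 1*18 - 9 = 9, d_7 = (88 - 9^2)/1 = 7/1 = 7: (m_7, d_7) = (m_1, d_1) = (9, 7), so from here the quotients repeat a_1, ..., a_6; the period length is 6.
So sqrt(88) = [9; (2, 1, 1, 1, 2, 18)] with period length k = 6.
k is even, so the fundamental solution of x^2 - 88y^2 = 1 is (p_{k-1}, q_{k-1}) = (p_5, q_5); compute convergents through index 5.
Convergents (p_i = a_i*p_{i-1} + p_{i-2}, q_i = a_i*q_{i-1} + q_{i-2} with p_{-2}=0, p_{-1}=1, q_{-2}=1, q_{-1}=0):
  i=0: a_0=9, p_0 = 9*1 + 0 = 9, q_0 = 9*0 + 1 = 1.
  i=1: a_1=2, p_1 = 2*9 + 1 = 19, q_1 = 2*1 + 0 = 2.
  i=2: a_2=1, p_2 = 1*19 + 9 = 28, q_2 = 1*2 + 1 = 3.
  i=3: a_3=1, p_3 = 1*28 + 19 = 47, q_3 = 1*3 + 2 = 5.
  i=4: a_4=1, p_4 = 1*47 + 28 = 75, q_4 = 1*5 + 3 = 8.
  i=5: a_5=2, p_5 = 2*75 + 47 = 197, q_5 = 2*8 + 5 = 21.
Check: 197^2 - 88*21^2 = 38809 - 38808 = 1, so (x, y) = (197, 21) solves the equation, and by the theorem it is the least positive solution.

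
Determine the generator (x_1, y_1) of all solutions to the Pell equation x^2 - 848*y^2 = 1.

First expand sqrt(848) as a continued fraction. With x_i = (sqrt(848) + m_i)/d_i and (m_0, d_0) = (0, 1): a_0 = floor(sqrt(848)) = 29, since 29^2 = 841 <= 848 < 900 = 30^2.
Iterate m_{i+1} = d_i*a_i - m_i, d_{i+1} = (848 - m_{i+1}^2)/d_i, a_{i+1} = floor((a_0 + m_{i+1})/d_{i+1}):
  m_1 = 1*29 - 0 = 29, d_1 = (848 - 29^2)/1 = 7/1 = 7, a_1 = floor((29 + 29)/7) = 8.
  m_2 = 7*8 - 29 = 27, d_2 = (848 - 27^2)/7 = 119/7 = 17, a_2 = floor((29 + 27)/17) = 3.
  m_3 = 17*3 - 27 = 24, d_3 = (848 - 24^2)/17 = 272/17 = 16, a_3 = floor((29 + 24)/16) = 3.
  m_4 = 16*3 - 24 = 24, d_4 = (848 - 24^2)/16 = 272/16 = 17, a_4 = floor((29 + 24)/17) = 3.
  m_5 = 17*3 - 24 = 27, d_5 = (848 - 27^2)/17 = 119/17 = 7, a_5 = floor((29 + 27)/7) = 8.
  m_6 = 7*8 - 27 = 29, d_6 = (848 - 29^2)/7 = 7/7 = 1, a_6 = floor((29 + 29)/1) = 58.
  m_7 = 1*58 - 29 = 29, d_7 = (848 - 29^2)/1 = 7/1 = 7: (m_7, d_7) = (m_1, d_1) = (29, 7), so from here the quotients repeat a_1, ..., a_6; the period length is 6.
So sqrt(848) = [29; (8, 3, 3, 3, 8, 58)] with period length k = 6.
k is even, so the fundamental solution of x^2 - 848y^2 = 1 is (p_{k-1}, q_{k-1}) = (p_5, q_5); compute convergents through index 5.
Convergents (p_i = a_i*p_{i-1} + p_{i-2}, q_i = a_i*q_{i-1} + q_{i-2} with p_{-2}=0, p_{-1}=1, q_{-2}=1, q_{-1}=0):
  i=0: a_0=29, p_0 = 29*1 + 0 = 29, q_0 = 29*0 + 1 = 1.
  i=1: a_1=8, p_1 = 8*29 + 1 = 233, q_1 = 8*1 + 0 = 8.
  i=2: a_2=3, p_2 = 3*233 + 29 = 728, q_2 = 3*8 + 1 = 25.
  i=3: a_3=3, p_3 = 3*728 + 233 = 2417, q_3 = 3*25 + 8 = 83.
  i=4: a_4=3, p_4 = 3*2417 + 728 = 7979, q_4 = 3*83 + 25 = 274.
  i=5: a_5=8, p_5 = 8*7979 + 2417 = 66249, q_5 = 8*274 + 83 = 2275.
Check: 66249^2 - 848*2275^2 = 4388930001 - 4388930000 = 1, so (x, y) = (66249, 2275) solves the equation, and by the theorem it is the least positive solution.

(x, y) = (66249, 2275)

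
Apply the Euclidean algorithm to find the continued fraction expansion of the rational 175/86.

[2; 28, 1, 2]

Run the Euclidean algorithm on 175 and 86; the successive quotients are the partial quotients a_0, a_1, ... (each step inverts the fractional part left over by the previous one):
  175 = 2*86 + 3, so a_0 = 2.
  86 = 28*3 + 2, so a_1 = 28.
  3 = 1*2 + 1, so a_2 = 1.
  2 = 2*1 + 0, so a_3 = 2.
The remainder reaches 0 after 4 divisions, so the expansion has 4 partial quotients, read off in order.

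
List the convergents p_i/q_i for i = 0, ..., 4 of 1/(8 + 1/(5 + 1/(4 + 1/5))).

Using the convergent recurrence p_i = a_i*p_{i-1} + p_{i-2}, q_i = a_i*q_{i-1} + q_{i-2} with p_{-2}=0, p_{-1}=1, q_{-2}=1, q_{-1}=0:
  i=0: a_0=0, p_0 = 0*1 + 0 = 0, q_0 = 0*0 + 1 = 1.
  i=1: a_1=8, p_1 = 8*0 + 1 = 1, q_1 = 8*1 + 0 = 8.
  i=2: a_2=5, p_2 = 5*1 + 0 = 5, q_2 = 5*8 + 1 = 41.
  i=3: a_3=4, p_3 = 4*5 + 1 = 21, q_3 = 4*41 + 8 = 172.
  i=4: a_4=5, p_4 = 5*21 + 5 = 110, q_4 = 5*172 + 41 = 901.

0/1, 1/8, 5/41, 21/172, 110/901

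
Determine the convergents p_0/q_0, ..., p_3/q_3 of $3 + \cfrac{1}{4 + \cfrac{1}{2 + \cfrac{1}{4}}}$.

3/1, 13/4, 29/9, 129/40

Using the convergent recurrence p_i = a_i*p_{i-1} + p_{i-2}, q_i = a_i*q_{i-1} + q_{i-2} with p_{-2}=0, p_{-1}=1, q_{-2}=1, q_{-1}=0:
  i=0: a_0=3, p_0 = 3*1 + 0 = 3, q_0 = 3*0 + 1 = 1.
  i=1: a_1=4, p_1 = 4*3 + 1 = 13, q_1 = 4*1 + 0 = 4.
  i=2: a_2=2, p_2 = 2*13 + 3 = 29, q_2 = 2*4 + 1 = 9.
  i=3: a_3=4, p_3 = 4*29 + 13 = 129, q_3 = 4*9 + 4 = 40.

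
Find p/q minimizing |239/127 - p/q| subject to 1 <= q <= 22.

Expand x = 239/127 as a continued fraction with the Euclidean algorithm:
  239 = 1*127 + 112, so a_0 = 1.
  127 = 1*112 + 15, so a_1 = 1.
  112 = 7*15 + 7, so a_2 = 7.
  15 = 2*7 + 1, so a_3 = 2.
  7 = 7*1 + 0, so a_4 = 7.
so x = [1; 1, 7, 2, 7].
Convergents (p_i = a_i*p_{i-1} + p_{i-2}, q_i = a_i*q_{i-1} + q_{i-2} with p_{-2}=0, p_{-1}=1, q_{-2}=1, q_{-1}=0), until the denominator exceeds 22:
  i=0: a_0=1, p_0 = 1*1 + 0 = 1, q_0 = 1*0 + 1 = 1.
  i=1: a_1=1, p_1 = 1*1 + 1 = 2, q_1 = 1*1 + 0 = 1.
  i=2: a_2=7, p_2 = 7*2 + 1 = 15, q_2 = 7*1 + 1 = 8.
  i=3: a_3=2, p_3 = 2*15 + 2 = 32, q_3 = 2*8 + 1 = 17.
  i=4: a_4=7, p_4 = 7*32 + 15 = 239, q_4 = 7*17 + 8 = 127.
q_4 = 127 > 22, so the last convergent with denominator <= 22 is p_3/q_3 = 32/17.
The closest fraction with denominator <= 22 is either p_3/q_3 or the intermediate fraction (k*p_3 + p_2)/(k*q_3 + q_2) with the largest k >= 1 whose denominator stays <= 22; these approach x as k grows, and every other convergent or intermediate fraction in range is farther away.
Largest k: floor((22 - q_2)/q_3) = floor((22 - 8)/17) = 0.
Since k = 0, no intermediate fraction beyond p_3/q_3 has denominator <= 22, so the convergent 32/17 is the closest (its error is |239*17 - 32*127|/(127*17) = 1/2159).

32/17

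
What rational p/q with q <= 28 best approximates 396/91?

74/17

Expand x = 396/91 as a continued fraction with the Euclidean algorithm:
  396 = 4*91 + 32, so a_0 = 4.
  91 = 2*32 + 27, so a_1 = 2.
  32 = 1*27 + 5, so a_2 = 1.
  27 = 5*5 + 2, so a_3 = 5.
  5 = 2*2 + 1, so a_4 = 2.
  2 = 2*1 + 0, so a_5 = 2.
so x = [4; 2, 1, 5, 2, 2].
Convergents (p_i = a_i*p_{i-1} + p_{i-2}, q_i = a_i*q_{i-1} + q_{i-2} with p_{-2}=0, p_{-1}=1, q_{-2}=1, q_{-1}=0), until the denominator exceeds 28:
  i=0: a_0=4, p_0 = 4*1 + 0 = 4, q_0 = 4*0 + 1 = 1.
  i=1: a_1=2, p_1 = 2*4 + 1 = 9, q_1 = 2*1 + 0 = 2.
  i=2: a_2=1, p_2 = 1*9 + 4 = 13, q_2 = 1*2 + 1 = 3.
  i=3: a_3=5, p_3 = 5*13 + 9 = 74, q_3 = 5*3 + 2 = 17.
  i=4: a_4=2, p_4 = 2*74 + 13 = 161, q_4 = 2*17 + 3 = 37.
q_4 = 37 > 28, so the last convergent with denominator <= 28 is p_3/q_3 = 74/17.
The closest fraction with denominator <= 28 is either p_3/q_3 or the intermediate fraction (k*p_3 + p_2)/(k*q_3 + q_2) with the largest k >= 1 whose denominator stays <= 28; these approach x as k grows, and every other convergent or intermediate fraction in range is farther away.
Largest k: floor((28 - q_2)/q_3) = floor((28 - 3)/17) = 1.
That gives (1*74 + 13)/(1*17 + 3) = 87/20.
Compare the errors: |x - 74/17| = |396*17 - 74*91|/(91*17) = 2/1547, and |x - 87/20| = |396*20 - 87*91|/(91*20) = 3/1820.
Cross-multiplying, 2*1820 = 3640 < 4641 = 3*1547, so 2/1547 is smaller: the convergent 74/17 is closer to x than 87/20.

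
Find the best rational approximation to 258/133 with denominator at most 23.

Expand x = 258/133 as a continued fraction with the Euclidean algorithm:
  258 = 1*133 + 125, so a_0 = 1.
  133 = 1*125 + 8, so a_1 = 1.
  125 = 15*8 + 5, so a_2 = 15.
  8 = 1*5 + 3, so a_3 = 1.
  5 = 1*3 + 2, so a_4 = 1.
  3 = 1*2 + 1, so a_5 = 1.
  2 = 2*1 + 0, so a_6 = 2.
so x = [1; 1, 15, 1, 1, 1, 2].
Convergents (p_i = a_i*p_{i-1} + p_{i-2}, q_i = a_i*q_{i-1} + q_{i-2} with p_{-2}=0, p_{-1}=1, q_{-2}=1, q_{-1}=0), until the denominator exceeds 23:
  i=0: a_0=1, p_0 = 1*1 + 0 = 1, q_0 = 1*0 + 1 = 1.
  i=1: a_1=1, p_1 = 1*1 + 1 = 2, q_1 = 1*1 + 0 = 1.
  i=2: a_2=15, p_2 = 15*2 + 1 = 31, q_2 = 15*1 + 1 = 16.
  i=3: a_3=1, p_3 = 1*31 + 2 = 33, q_3 = 1*16 + 1 = 17.
  i=4: a_4=1, p_4 = 1*33 + 31 = 64, q_4 = 1*17 + 16 = 33.
q_4 = 33 > 23, so the last convergent with denominator <= 23 is p_3/q_3 = 33/17.
The closest fraction with denominator <= 23 is either p_3/q_3 or the intermediate fraction (k*p_3 + p_2)/(k*q_3 + q_2) with the largest k >= 1 whose denominator stays <= 23; these approach x as k grows, and every other convergent or intermediate fraction in range is farther away.
Largest k: floor((23 - q_2)/q_3) = floor((23 - 16)/17) = 0.
Since k = 0, no intermediate fraction beyond p_3/q_3 has denominator <= 23, so the convergent 33/17 is the closest (its error is |258*17 - 33*133|/(133*17) = 3/2261).

33/17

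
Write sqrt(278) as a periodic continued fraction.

[16; (1, 2, 16, 2, 1, 32)]

Write x_i = (sqrt(278) + m_i)/d_i with (m_0, d_0) = (0, 1). a_0 = floor(sqrt(278)) = 16, since 16^2 = 256 <= 278 < 289 = 17^2.
Iterate m_{i+1} = d_i*a_i - m_i, d_{i+1} = (278 - m_{i+1}^2)/d_i, a_{i+1} = floor((a_0 + m_{i+1})/d_{i+1}):
  m_1 = 1*16 - 0 = 16, d_1 = (278 - 16^2)/1 = 22/1 = 22, a_1 = floor((16 + 16)/22) = 1.
  m_2 = 22*1 - 16 = 6, d_2 = (278 - 6^2)/22 = 242/22 = 11, a_2 = floor((16 + 6)/11) = 2.
  m_3 = 11*2 - 6 = 16, d_3 = (278 - 16^2)/11 = 22/11 = 2, a_3 = floor((16 + 16)/2) = 16.
  m_4 = 2*16 - 16 = 16, d_4 = (278 - 16^2)/2 = 22/2 = 11, a_4 = floor((16 + 16)/11) = 2.
  m_5 = 11*2 - 16 = 6, d_5 = (278 - 6^2)/11 = 242/11 = 22, a_5 = floor((16 + 6)/22) = 1.
  m_6 = 22*1 - 6 = 16, d_6 = (278 - 16^2)/22 = 22/22 = 1, a_6 = floor((16 + 16)/1) = 32.
  m_7 = 1*32 - 16 = 16, d_7 = (278 - 16^2)/1 = 22/1 = 22: (m_7, d_7) = (m_1, d_1) = (16, 22), so from here the quotients repeat a_1, ..., a_6; the period length is 6.
Hence the expansion of sqrt(278) is a_0 = 16 followed by the repeating block 1, 2, 16, 2, 1, 32 (period 6).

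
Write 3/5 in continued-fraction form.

[0; 1, 1, 2]

Run the Euclidean algorithm on 3 and 5; the successive quotients are the partial quotients a_0, a_1, ... (each step inverts the fractional part left over by the previous one):
  3 = 0*5 + 3, so a_0 = 0.
  5 = 1*3 + 2, so a_1 = 1.
  3 = 1*2 + 1, so a_2 = 1.
  2 = 2*1 + 0, so a_3 = 2.
The remainder reaches 0 after 4 divisions, so the expansion has 4 partial quotients, read off in order.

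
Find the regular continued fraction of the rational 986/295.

[3; 2, 1, 11, 1, 1, 1, 2]

Run the Euclidean algorithm on 986 and 295; the successive quotients are the partial quotients a_0, a_1, ... (each step inverts the fractional part left over by the previous one):
  986 = 3*295 + 101, so a_0 = 3.
  295 = 2*101 + 93, so a_1 = 2.
  101 = 1*93 + 8, so a_2 = 1.
  93 = 11*8 + 5, so a_3 = 11.
  8 = 1*5 + 3, so a_4 = 1.
  5 = 1*3 + 2, so a_5 = 1.
  3 = 1*2 + 1, so a_6 = 1.
  2 = 2*1 + 0, so a_7 = 2.
The remainder reaches 0 after 8 divisions, so the expansion has 8 partial quotients, read off in order.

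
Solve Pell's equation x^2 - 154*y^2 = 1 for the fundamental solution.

First expand sqrt(154) as a continued fraction. With x_i = (sqrt(154) + m_i)/d_i and (m_0, d_0) = (0, 1): a_0 = floor(sqrt(154)) = 12, since 12^2 = 144 <= 154 < 169 = 13^2.
Iterate m_{i+1} = d_i*a_i - m_i, d_{i+1} = (154 - m_{i+1}^2)/d_i, a_{i+1} = floor((a_0 + m_{i+1})/d_{i+1}):
  m_1 = 1*12 - 0 = 12, d_1 = (154 - 12^2)/1 = 10/1 = 10, a_1 = floor((12 + 12)/10) = 2.
  m_2 = 10*2 - 12 = 8, d_2 = (154 - 8^2)/10 = 90/10 = 9, a_2 = floor((12 + 8)/9) = 2.
  m_3 = 9*2 - 8 = 10, d_3 = (154 - 10^2)/9 = 54/9 = 6, a_3 = floor((12 + 10)/6) = 3.
  m_4 = 6*3 - 10 = 8, d_4 = (154 - 8^2)/6 = 90/6 = 15, a_4 = floor((12 + 8)/15) = 1.
  m_5 = 15*1 - 8 = 7, d_5 = (154 - 7^2)/15 = 105/15 = 7, a_5 = floor((12 + 7)/7) = 2.
  m_6 = 7*2 - 7 = 7, d_6 = (154 - 7^2)/7 = 105/7 = 15, a_6 = floor((12 + 7)/15) = 1.
  m_7 = 15*1 - 7 = 8, d_7 = (154 - 8^2)/15 = 90/15 = 6, a_7 = floor((12 + 8)/6) = 3.
  m_8 = 6*3 - 8 = 10, d_8 = (154 - 10^2)/6 = 54/6 = 9, a_8 = floor((12 + 10)/9) = 2.
  m_9 = 9*2 - 10 = 8, d_9 = (154 - 8^2)/9 = 90/9 = 10, a_9 = floor((12 + 8)/10) = 2.
  m_10 = 10*2 - 8 = 12, d_10 = (154 - 12^2)/10 = 10/10 = 1, a_10 = floor((12 + 12)/1) = 24.
  m_11 = 1*24 - 12 = 12, d_11 = (154 - 12^2)/1 = 10/1 = 10: (m_11, d_11) = (m_1, d_1) = (12, 10), so from here the quotients repeat a_1, ..., a_10; the period length is 10.
So sqrt(154) = [12; (2, 2, 3, 1, 2, 1, 3, 2, 2, 24)] with period length k = 10.
k is even, so the fundamental solution of x^2 - 154y^2 = 1 is (p_{k-1}, q_{k-1}) = (p_9, q_9); compute convergents through index 9.
Convergents (p_i = a_i*p_{i-1} + p_{i-2}, q_i = a_i*q_{i-1} + q_{i-2} with p_{-2}=0, p_{-1}=1, q_{-2}=1, q_{-1}=0):
  i=0: a_0=12, p_0 = 12*1 + 0 = 12, q_0 = 12*0 + 1 = 1.
  i=1: a_1=2, p_1 = 2*12 + 1 = 25, q_1 = 2*1 + 0 = 2.
  i=2: a_2=2, p_2 = 2*25 + 12 = 62, q_2 = 2*2 + 1 = 5.
  i=3: a_3=3, p_3 = 3*62 + 25 = 211, q_3 = 3*5 + 2 = 17.
  i=4: a_4=1, p_4 = 1*211 + 62 = 273, q_4 = 1*17 + 5 = 22.
  i=5: a_5=2, p_5 = 2*273 + 211 = 757, q_5 = 2*22 + 17 = 61.
  i=6: a_6=1, p_6 = 1*757 + 273 = 1030, q_6 = 1*61 + 22 = 83.
  i=7: a_7=3, p_7 = 3*1030 + 757 = 3847, q_7 = 3*83 + 61 = 310.
  i=8: a_8=2, p_8 = 2*3847 + 1030 = 8724, q_8 = 2*310 + 83 = 703.
  i=9: a_9=2, p_9 = 2*8724 + 3847 = 21295, q_9 = 2*703 + 310 = 1716.
Check: 21295^2 - 154*1716^2 = 453477025 - 453477024 = 1, so (x, y) = (21295, 1716) solves the equation, and by the theorem it is the least positive solution.

(x, y) = (21295, 1716)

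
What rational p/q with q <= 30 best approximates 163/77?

36/17

Expand x = 163/77 as a continued fraction with the Euclidean algorithm:
  163 = 2*77 + 9, so a_0 = 2.
  77 = 8*9 + 5, so a_1 = 8.
  9 = 1*5 + 4, so a_2 = 1.
  5 = 1*4 + 1, so a_3 = 1.
  4 = 4*1 + 0, so a_4 = 4.
so x = [2; 8, 1, 1, 4].
Convergents (p_i = a_i*p_{i-1} + p_{i-2}, q_i = a_i*q_{i-1} + q_{i-2} with p_{-2}=0, p_{-1}=1, q_{-2}=1, q_{-1}=0), until the denominator exceeds 30:
  i=0: a_0=2, p_0 = 2*1 + 0 = 2, q_0 = 2*0 + 1 = 1.
  i=1: a_1=8, p_1 = 8*2 + 1 = 17, q_1 = 8*1 + 0 = 8.
  i=2: a_2=1, p_2 = 1*17 + 2 = 19, q_2 = 1*8 + 1 = 9.
  i=3: a_3=1, p_3 = 1*19 + 17 = 36, q_3 = 1*9 + 8 = 17.
  i=4: a_4=4, p_4 = 4*36 + 19 = 163, q_4 = 4*17 + 9 = 77.
q_4 = 77 > 30, so the last convergent with denominator <= 30 is p_3/q_3 = 36/17.
The closest fraction with denominator <= 30 is either p_3/q_3 or the intermediate fraction (k*p_3 + p_2)/(k*q_3 + q_2) with the largest k >= 1 whose denominator stays <= 30; these approach x as k grows, and every other convergent or intermediate fraction in range is farther away.
Largest k: floor((30 - q_2)/q_3) = floor((30 - 9)/17) = 1.
That gives (1*36 + 19)/(1*17 + 9) = 55/26.
Compare the errors: |x - 36/17| = |163*17 - 36*77|/(77*17) = 1/1309, and |x - 55/26| = |163*26 - 55*77|/(77*26) = 3/2002.
Cross-multiplying, 1*2002 = 2002 < 3927 = 3*1309, so 1/1309 is smaller: the convergent 36/17 is closer to x than 55/26.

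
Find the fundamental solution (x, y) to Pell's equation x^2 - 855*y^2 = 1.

First expand sqrt(855) as a continued fraction. With x_i = (sqrt(855) + m_i)/d_i and (m_0, d_0) = (0, 1): a_0 = floor(sqrt(855)) = 29, since 29^2 = 841 <= 855 < 900 = 30^2.
Iterate m_{i+1} = d_i*a_i - m_i, d_{i+1} = (855 - m_{i+1}^2)/d_i, a_{i+1} = floor((a_0 + m_{i+1})/d_{i+1}):
  m_1 = 1*29 - 0 = 29, d_1 = (855 - 29^2)/1 = 14/1 = 14, a_1 = floor((29 + 29)/14) = 4.
  m_2 = 14*4 - 29 = 27, d_2 = (855 - 27^2)/14 = 126/14 = 9, a_2 = floor((29 + 27)/9) = 6.
  m_3 = 9*6 - 27 = 27, d_3 = (855 - 27^2)/9 = 126/9 = 14, a_3 = floor((29 + 27)/14) = 4.
  m_4 = 14*4 - 27 = 29, d_4 = (855 - 29^2)/14 = 14/14 = 1, a_4 = floor((29 + 29)/1) = 58.
  m_5 = 1*58 - 29 = 29, d_5 = (855 - 29^2)/1 = 14/1 = 14: (m_5, d_5) = (m_1, d_1) = (29, 14), so from here the quotients repeat a_1, ..., a_4; the period length is 4.
So sqrt(855) = [29; (4, 6, 4, 58)] with period length k = 4.
k is even, so the fundamental solution of x^2 - 855y^2 = 1 is (p_{k-1}, q_{k-1}) = (p_3, q_3); compute convergents through index 3.
Convergents (p_i = a_i*p_{i-1} + p_{i-2}, q_i = a_i*q_{i-1} + q_{i-2} with p_{-2}=0, p_{-1}=1, q_{-2}=1, q_{-1}=0):
  i=0: a_0=29, p_0 = 29*1 + 0 = 29, q_0 = 29*0 + 1 = 1.
  i=1: a_1=4, p_1 = 4*29 + 1 = 117, q_1 = 4*1 + 0 = 4.
  i=2: a_2=6, p_2 = 6*117 + 29 = 731, q_2 = 6*4 + 1 = 25.
  i=3: a_3=4, p_3 = 4*731 + 117 = 3041, q_3 = 4*25 + 4 = 104.
Check: 3041^2 - 855*104^2 = 9247681 - 9247680 = 1, so (x, y) = (3041, 104) solves the equation, and by the theorem it is the least positive solution.

(x, y) = (3041, 104)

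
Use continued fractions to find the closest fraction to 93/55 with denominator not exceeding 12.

Expand x = 93/55 as a continued fraction with the Euclidean algorithm:
  93 = 1*55 + 38, so a_0 = 1.
  55 = 1*38 + 17, so a_1 = 1.
  38 = 2*17 + 4, so a_2 = 2.
  17 = 4*4 + 1, so a_3 = 4.
  4 = 4*1 + 0, so a_4 = 4.
so x = [1; 1, 2, 4, 4].
Convergents (p_i = a_i*p_{i-1} + p_{i-2}, q_i = a_i*q_{i-1} + q_{i-2} with p_{-2}=0, p_{-1}=1, q_{-2}=1, q_{-1}=0), until the denominator exceeds 12:
  i=0: a_0=1, p_0 = 1*1 + 0 = 1, q_0 = 1*0 + 1 = 1.
  i=1: a_1=1, p_1 = 1*1 + 1 = 2, q_1 = 1*1 + 0 = 1.
  i=2: a_2=2, p_2 = 2*2 + 1 = 5, q_2 = 2*1 + 1 = 3.
  i=3: a_3=4, p_3 = 4*5 + 2 = 22, q_3 = 4*3 + 1 = 13.
q_3 = 13 > 12, so the last convergent with denominator <= 12 is p_2/q_2 = 5/3.
The closest fraction with denominator <= 12 is either p_2/q_2 or the intermediate fraction (k*p_2 + p_1)/(k*q_2 + q_1) with the largest k >= 1 whose denominator stays <= 12; these approach x as k grows, and every other convergent or intermediate fraction in range is farther away.
Largest k: floor((12 - q_1)/q_2) = floor((12 - 1)/3) = 3.
That gives (3*5 + 2)/(3*3 + 1) = 17/10.
Compare the errors: |x - 5/3| = |93*3 - 5*55|/(55*3) = 4/165, and |x - 17/10| = |93*10 - 17*55|/(55*10) = 5/550.
Cross-multiplying, 5*165 = 825 < 2200 = 4*550, so 5/550 is smaller: the intermediate fraction 17/10 is closer to x than 5/3.

17/10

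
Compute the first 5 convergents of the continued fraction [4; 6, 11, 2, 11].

4/1, 25/6, 279/67, 583/140, 6692/1607

Using the convergent recurrence p_i = a_i*p_{i-1} + p_{i-2}, q_i = a_i*q_{i-1} + q_{i-2} with p_{-2}=0, p_{-1}=1, q_{-2}=1, q_{-1}=0:
  i=0: a_0=4, p_0 = 4*1 + 0 = 4, q_0 = 4*0 + 1 = 1.
  i=1: a_1=6, p_1 = 6*4 + 1 = 25, q_1 = 6*1 + 0 = 6.
  i=2: a_2=11, p_2 = 11*25 + 4 = 279, q_2 = 11*6 + 1 = 67.
  i=3: a_3=2, p_3 = 2*279 + 25 = 583, q_3 = 2*67 + 6 = 140.
  i=4: a_4=11, p_4 = 11*583 + 279 = 6692, q_4 = 11*140 + 67 = 1607.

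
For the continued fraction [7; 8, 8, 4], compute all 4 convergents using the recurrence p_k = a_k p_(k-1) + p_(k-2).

Using the convergent recurrence p_i = a_i*p_{i-1} + p_{i-2}, q_i = a_i*q_{i-1} + q_{i-2} with p_{-2}=0, p_{-1}=1, q_{-2}=1, q_{-1}=0:
  i=0: a_0=7, p_0 = 7*1 + 0 = 7, q_0 = 7*0 + 1 = 1.
  i=1: a_1=8, p_1 = 8*7 + 1 = 57, q_1 = 8*1 + 0 = 8.
  i=2: a_2=8, p_2 = 8*57 + 7 = 463, q_2 = 8*8 + 1 = 65.
  i=3: a_3=4, p_3 = 4*463 + 57 = 1909, q_3 = 4*65 + 8 = 268.

7/1, 57/8, 463/65, 1909/268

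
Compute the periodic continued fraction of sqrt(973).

Write x_i = (sqrt(973) + m_i)/d_i with (m_0, d_0) = (0, 1). a_0 = floor(sqrt(973)) = 31, since 31^2 = 961 <= 973 < 1024 = 32^2.
Iterate m_{i+1} = d_i*a_i - m_i, d_{i+1} = (973 - m_{i+1}^2)/d_i, a_{i+1} = floor((a_0 + m_{i+1})/d_{i+1}):
  m_1 = 1*31 - 0 = 31, d_1 = (973 - 31^2)/1 = 12/1 = 12, a_1 = floor((31 + 31)/12) = 5.
  m_2 = 12*5 - 31 = 29, d_2 = (973 - 29^2)/12 = 132/12 = 11, a_2 = floor((31 + 29)/11) = 5.
  m_3 = 11*5 - 29 = 26, d_3 = (973 - 26^2)/11 = 297/11 = 27, a_3 = floor((31 + 26)/27) = 2.
  m_4 = 27*2 - 26 = 28, d_4 = (973 - 28^2)/27 = 189/27 = 7, a_4 = floor((31 + 28)/7) = 8.
  m_5 = 7*8 - 28 = 28, d_5 = (973 - 28^2)/7 = 189/7 = 27, a_5 = floor((31 + 28)/27) = 2.
  m_6 = 27*2 - 28 = 26, d_6 = (973 - 26^2)/27 = 297/27 = 11, a_6 = floor((31 + 26)/11) = 5.
  m_7 = 11*5 - 26 = 29, d_7 = (973 - 29^2)/11 = 132/11 = 12, a_7 = floor((31 + 29)/12) = 5.
  m_8 = 12*5 - 29 = 31, d_8 = (973 - 31^2)/12 = 12/12 = 1, a_8 = floor((31 + 31)/1) = 62.
  m_9 = 1*62 - 31 = 31, d_9 = (973 - 31^2)/1 = 12/1 = 12: (m_9, d_9) = (m_1, d_1) = (31, 12), so from here the quotients repeat a_1, ..., a_8; the period length is 8.
Hence the expansion of sqrt(973) is a_0 = 31 followed by the repeating block 5, 5, 2, 8, 2, 5, 5, 62 (period 8).

[31; (5, 5, 2, 8, 2, 5, 5, 62)]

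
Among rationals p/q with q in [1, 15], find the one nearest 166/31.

75/14

Expand x = 166/31 as a continued fraction with the Euclidean algorithm:
  166 = 5*31 + 11, so a_0 = 5.
  31 = 2*11 + 9, so a_1 = 2.
  11 = 1*9 + 2, so a_2 = 1.
  9 = 4*2 + 1, so a_3 = 4.
  2 = 2*1 + 0, so a_4 = 2.
so x = [5; 2, 1, 4, 2].
Convergents (p_i = a_i*p_{i-1} + p_{i-2}, q_i = a_i*q_{i-1} + q_{i-2} with p_{-2}=0, p_{-1}=1, q_{-2}=1, q_{-1}=0), until the denominator exceeds 15:
  i=0: a_0=5, p_0 = 5*1 + 0 = 5, q_0 = 5*0 + 1 = 1.
  i=1: a_1=2, p_1 = 2*5 + 1 = 11, q_1 = 2*1 + 0 = 2.
  i=2: a_2=1, p_2 = 1*11 + 5 = 16, q_2 = 1*2 + 1 = 3.
  i=3: a_3=4, p_3 = 4*16 + 11 = 75, q_3 = 4*3 + 2 = 14.
  i=4: a_4=2, p_4 = 2*75 + 16 = 166, q_4 = 2*14 + 3 = 31.
q_4 = 31 > 15, so the last convergent with denominator <= 15 is p_3/q_3 = 75/14.
The closest fraction with denominator <= 15 is either p_3/q_3 or the intermediate fraction (k*p_3 + p_2)/(k*q_3 + q_2) with the largest k >= 1 whose denominator stays <= 15; these approach x as k grows, and every other convergent or intermediate fraction in range is farther away.
Largest k: floor((15 - q_2)/q_3) = floor((15 - 3)/14) = 0.
Since k = 0, no intermediate fraction beyond p_3/q_3 has denominator <= 15, so the convergent 75/14 is the closest (its error is |166*14 - 75*31|/(31*14) = 1/434).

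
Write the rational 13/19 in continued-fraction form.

Run the Euclidean algorithm on 13 and 19; the successive quotients are the partial quotients a_0, a_1, ... (each step inverts the fractional part left over by the previous one):
  13 = 0*19 + 13, so a_0 = 0.
  19 = 1*13 + 6, so a_1 = 1.
  13 = 2*6 + 1, so a_2 = 2.
  6 = 6*1 + 0, so a_3 = 6.
The remainder reaches 0 after 4 divisions, so the expansion has 4 partial quotients, read off in order.

[0; 1, 2, 6]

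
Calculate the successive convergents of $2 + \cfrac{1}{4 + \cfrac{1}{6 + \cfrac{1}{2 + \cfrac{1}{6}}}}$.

2/1, 9/4, 56/25, 121/54, 782/349

Using the convergent recurrence p_i = a_i*p_{i-1} + p_{i-2}, q_i = a_i*q_{i-1} + q_{i-2} with p_{-2}=0, p_{-1}=1, q_{-2}=1, q_{-1}=0:
  i=0: a_0=2, p_0 = 2*1 + 0 = 2, q_0 = 2*0 + 1 = 1.
  i=1: a_1=4, p_1 = 4*2 + 1 = 9, q_1 = 4*1 + 0 = 4.
  i=2: a_2=6, p_2 = 6*9 + 2 = 56, q_2 = 6*4 + 1 = 25.
  i=3: a_3=2, p_3 = 2*56 + 9 = 121, q_3 = 2*25 + 4 = 54.
  i=4: a_4=6, p_4 = 6*121 + 56 = 782, q_4 = 6*54 + 25 = 349.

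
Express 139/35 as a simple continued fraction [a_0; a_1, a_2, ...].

[3; 1, 34]

Run the Euclidean algorithm on 139 and 35; the successive quotients are the partial quotients a_0, a_1, ... (each step inverts the fractional part left over by the previous one):
  139 = 3*35 + 34, so a_0 = 3.
  35 = 1*34 + 1, so a_1 = 1.
  34 = 34*1 + 0, so a_2 = 34.
The remainder reaches 0 after 3 divisions, so the expansion has 3 partial quotients, read off in order.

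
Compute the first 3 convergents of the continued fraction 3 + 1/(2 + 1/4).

3/1, 7/2, 31/9

Using the convergent recurrence p_i = a_i*p_{i-1} + p_{i-2}, q_i = a_i*q_{i-1} + q_{i-2} with p_{-2}=0, p_{-1}=1, q_{-2}=1, q_{-1}=0:
  i=0: a_0=3, p_0 = 3*1 + 0 = 3, q_0 = 3*0 + 1 = 1.
  i=1: a_1=2, p_1 = 2*3 + 1 = 7, q_1 = 2*1 + 0 = 2.
  i=2: a_2=4, p_2 = 4*7 + 3 = 31, q_2 = 4*2 + 1 = 9.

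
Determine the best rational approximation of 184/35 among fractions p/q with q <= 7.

Expand x = 184/35 as a continued fraction with the Euclidean algorithm:
  184 = 5*35 + 9, so a_0 = 5.
  35 = 3*9 + 8, so a_1 = 3.
  9 = 1*8 + 1, so a_2 = 1.
  8 = 8*1 + 0, so a_3 = 8.
so x = [5; 3, 1, 8].
Convergents (p_i = a_i*p_{i-1} + p_{i-2}, q_i = a_i*q_{i-1} + q_{i-2} with p_{-2}=0, p_{-1}=1, q_{-2}=1, q_{-1}=0), until the denominator exceeds 7:
  i=0: a_0=5, p_0 = 5*1 + 0 = 5, q_0 = 5*0 + 1 = 1.
  i=1: a_1=3, p_1 = 3*5 + 1 = 16, q_1 = 3*1 + 0 = 3.
  i=2: a_2=1, p_2 = 1*16 + 5 = 21, q_2 = 1*3 + 1 = 4.
  i=3: a_3=8, p_3 = 8*21 + 16 = 184, q_3 = 8*4 + 3 = 35.
q_3 = 35 > 7, so the last convergent with denominator <= 7 is p_2/q_2 = 21/4.
The closest fraction with denominator <= 7 is either p_2/q_2 or the intermediate fraction (k*p_2 + p_1)/(k*q_2 + q_1) with the largest k >= 1 whose denominator stays <= 7; these approach x as k grows, and every other convergent or intermediate fraction in range is farther away.
Largest k: floor((7 - q_1)/q_2) = floor((7 - 3)/4) = 1.
That gives (1*21 + 16)/(1*4 + 3) = 37/7.
Compare the errors: |x - 21/4| = |184*4 - 21*35|/(35*4) = 1/140, and |x - 37/7| = |184*7 - 37*35|/(35*7) = 7/245.
Cross-multiplying, 1*245 = 245 < 980 = 7*140, so 1/140 is smaller: the convergent 21/4 is closer to x than 37/7.

21/4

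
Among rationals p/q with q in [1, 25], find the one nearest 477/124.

Expand x = 477/124 as a continued fraction with the Euclidean algorithm:
  477 = 3*124 + 105, so a_0 = 3.
  124 = 1*105 + 19, so a_1 = 1.
  105 = 5*19 + 10, so a_2 = 5.
  19 = 1*10 + 9, so a_3 = 1.
  10 = 1*9 + 1, so a_4 = 1.
  9 = 9*1 + 0, so a_5 = 9.
so x = [3; 1, 5, 1, 1, 9].
Convergents (p_i = a_i*p_{i-1} + p_{i-2}, q_i = a_i*q_{i-1} + q_{i-2} with p_{-2}=0, p_{-1}=1, q_{-2}=1, q_{-1}=0), until the denominator exceeds 25:
  i=0: a_0=3, p_0 = 3*1 + 0 = 3, q_0 = 3*0 + 1 = 1.
  i=1: a_1=1, p_1 = 1*3 + 1 = 4, q_1 = 1*1 + 0 = 1.
  i=2: a_2=5, p_2 = 5*4 + 3 = 23, q_2 = 5*1 + 1 = 6.
  i=3: a_3=1, p_3 = 1*23 + 4 = 27, q_3 = 1*6 + 1 = 7.
  i=4: a_4=1, p_4 = 1*27 + 23 = 50, q_4 = 1*7 + 6 = 13.
  i=5: a_5=9, p_5 = 9*50 + 27 = 477, q_5 = 9*13 + 7 = 124.
q_5 = 124 > 25, so the last convergent with denominator <= 25 is p_4/q_4 = 50/13.
The closest fraction with denominator <= 25 is either p_4/q_4 or the intermediate fraction (k*p_4 + p_3)/(k*q_4 + q_3) with the largest k >= 1 whose denominator stays <= 25; these approach x as k grows, and every other convergent or intermediate fraction in range is farther away.
Largest k: floor((25 - q_3)/q_4) = floor((25 - 7)/13) = 1.
That gives (1*50 + 27)/(1*13 + 7) = 77/20.
Compare the errors: |x - 50/13| = |477*13 - 50*124|/(124*13) = 1/1612, and |x - 77/20| = |477*20 - 77*124|/(124*20) = 8/2480.
Cross-multiplying, 1*2480 = 2480 < 12896 = 8*1612, so 1/1612 is smaller: the convergent 50/13 is closer to x than 77/20.

50/13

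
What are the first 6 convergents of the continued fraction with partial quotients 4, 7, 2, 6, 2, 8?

4/1, 29/7, 62/15, 401/97, 864/209, 7313/1769

Using the convergent recurrence p_i = a_i*p_{i-1} + p_{i-2}, q_i = a_i*q_{i-1} + q_{i-2} with p_{-2}=0, p_{-1}=1, q_{-2}=1, q_{-1}=0:
  i=0: a_0=4, p_0 = 4*1 + 0 = 4, q_0 = 4*0 + 1 = 1.
  i=1: a_1=7, p_1 = 7*4 + 1 = 29, q_1 = 7*1 + 0 = 7.
  i=2: a_2=2, p_2 = 2*29 + 4 = 62, q_2 = 2*7 + 1 = 15.
  i=3: a_3=6, p_3 = 6*62 + 29 = 401, q_3 = 6*15 + 7 = 97.
  i=4: a_4=2, p_4 = 2*401 + 62 = 864, q_4 = 2*97 + 15 = 209.
  i=5: a_5=8, p_5 = 8*864 + 401 = 7313, q_5 = 8*209 + 97 = 1769.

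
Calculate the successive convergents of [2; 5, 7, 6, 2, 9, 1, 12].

2/1, 11/5, 79/36, 485/221, 1049/478, 9926/4523, 10975/5001, 141626/64535

Using the convergent recurrence p_i = a_i*p_{i-1} + p_{i-2}, q_i = a_i*q_{i-1} + q_{i-2} with p_{-2}=0, p_{-1}=1, q_{-2}=1, q_{-1}=0:
  i=0: a_0=2, p_0 = 2*1 + 0 = 2, q_0 = 2*0 + 1 = 1.
  i=1: a_1=5, p_1 = 5*2 + 1 = 11, q_1 = 5*1 + 0 = 5.
  i=2: a_2=7, p_2 = 7*11 + 2 = 79, q_2 = 7*5 + 1 = 36.
  i=3: a_3=6, p_3 = 6*79 + 11 = 485, q_3 = 6*36 + 5 = 221.
  i=4: a_4=2, p_4 = 2*485 + 79 = 1049, q_4 = 2*221 + 36 = 478.
  i=5: a_5=9, p_5 = 9*1049 + 485 = 9926, q_5 = 9*478 + 221 = 4523.
  i=6: a_6=1, p_6 = 1*9926 + 1049 = 10975, q_6 = 1*4523 + 478 = 5001.
  i=7: a_7=12, p_7 = 12*10975 + 9926 = 141626, q_7 = 12*5001 + 4523 = 64535.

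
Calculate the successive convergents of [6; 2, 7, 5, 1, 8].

6/1, 13/2, 97/15, 498/77, 595/92, 5258/813

Using the convergent recurrence p_i = a_i*p_{i-1} + p_{i-2}, q_i = a_i*q_{i-1} + q_{i-2} with p_{-2}=0, p_{-1}=1, q_{-2}=1, q_{-1}=0:
  i=0: a_0=6, p_0 = 6*1 + 0 = 6, q_0 = 6*0 + 1 = 1.
  i=1: a_1=2, p_1 = 2*6 + 1 = 13, q_1 = 2*1 + 0 = 2.
  i=2: a_2=7, p_2 = 7*13 + 6 = 97, q_2 = 7*2 + 1 = 15.
  i=3: a_3=5, p_3 = 5*97 + 13 = 498, q_3 = 5*15 + 2 = 77.
  i=4: a_4=1, p_4 = 1*498 + 97 = 595, q_4 = 1*77 + 15 = 92.
  i=5: a_5=8, p_5 = 8*595 + 498 = 5258, q_5 = 8*92 + 77 = 813.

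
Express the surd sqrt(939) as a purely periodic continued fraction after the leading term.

Write x_i = (sqrt(939) + m_i)/d_i with (m_0, d_0) = (0, 1). a_0 = floor(sqrt(939)) = 30, since 30^2 = 900 <= 939 < 961 = 31^2.
Iterate m_{i+1} = d_i*a_i - m_i, d_{i+1} = (939 - m_{i+1}^2)/d_i, a_{i+1} = floor((a_0 + m_{i+1})/d_{i+1}):
  m_1 = 1*30 - 0 = 30, d_1 = (939 - 30^2)/1 = 39/1 = 39, a_1 = floor((30 + 30)/39) = 1.
  m_2 = 39*1 - 30 = 9, d_2 = (939 - 9^2)/39 = 858/39 = 22, a_2 = floor((30 + 9)/22) = 1.
  m_3 = 22*1 - 9 = 13, d_3 = (939 - 13^2)/22 = 770/22 = 35, a_3 = floor((30 + 13)/35) = 1.
  m_4 = 35*1 - 13 = 22, d_4 = (939 - 22^2)/35 = 455/35 = 13, a_4 = floor((30 + 22)/13) = 4.
  m_5 = 13*4 - 22 = 30, d_5 = (939 - 30^2)/13 = 39/13 = 3, a_5 = floor((30 + 30)/3) = 20.
  m_6 = 3*20 - 30 = 30, d_6 = (939 - 30^2)/3 = 39/3 = 13, a_6 = floor((30 + 30)/13) = 4.
  m_7 = 13*4 - 30 = 22, d_7 = (939 - 22^2)/13 = 455/13 = 35, a_7 = floor((30 + 22)/35) = 1.
  m_8 = 35*1 - 22 = 13, d_8 = (939 - 13^2)/35 = 770/35 = 22, a_8 = floor((30 + 13)/22) = 1.
  m_9 = 22*1 - 13 = 9, d_9 = (939 - 9^2)/22 = 858/22 = 39, a_9 = floor((30 + 9)/39) = 1.
  m_10 = 39*1 - 9 = 30, d_10 = (939 - 30^2)/39 = 39/39 = 1, a_10 = floor((30 + 30)/1) = 60.
  m_11 = 1*60 - 30 = 30, d_11 = (939 - 30^2)/1 = 39/1 = 39: (m_11, d_11) = (m_1, d_1) = (30, 39), so from here the quotients repeat a_1, ..., a_10; the period length is 10.
Hence the expansion of sqrt(939) is a_0 = 30 followed by the repeating block 1, 1, 1, 4, 20, 4, 1, 1, 1, 60 (period 10).

[30; (1, 1, 1, 4, 20, 4, 1, 1, 1, 60)]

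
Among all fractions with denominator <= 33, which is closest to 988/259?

Expand x = 988/259 as a continued fraction with the Euclidean algorithm:
  988 = 3*259 + 211, so a_0 = 3.
  259 = 1*211 + 48, so a_1 = 1.
  211 = 4*48 + 19, so a_2 = 4.
  48 = 2*19 + 10, so a_3 = 2.
  19 = 1*10 + 9, so a_4 = 1.
  10 = 1*9 + 1, so a_5 = 1.
  9 = 9*1 + 0, so a_6 = 9.
so x = [3; 1, 4, 2, 1, 1, 9].
Convergents (p_i = a_i*p_{i-1} + p_{i-2}, q_i = a_i*q_{i-1} + q_{i-2} with p_{-2}=0, p_{-1}=1, q_{-2}=1, q_{-1}=0), until the denominator exceeds 33:
  i=0: a_0=3, p_0 = 3*1 + 0 = 3, q_0 = 3*0 + 1 = 1.
  i=1: a_1=1, p_1 = 1*3 + 1 = 4, q_1 = 1*1 + 0 = 1.
  i=2: a_2=4, p_2 = 4*4 + 3 = 19, q_2 = 4*1 + 1 = 5.
  i=3: a_3=2, p_3 = 2*19 + 4 = 42, q_3 = 2*5 + 1 = 11.
  i=4: a_4=1, p_4 = 1*42 + 19 = 61, q_4 = 1*11 + 5 = 16.
  i=5: a_5=1, p_5 = 1*61 + 42 = 103, q_5 = 1*16 + 11 = 27.
  i=6: a_6=9, p_6 = 9*103 + 61 = 988, q_6 = 9*27 + 16 = 259.
q_6 = 259 > 33, so the last convergent with denominator <= 33 is p_5/q_5 = 103/27.
The closest fraction with denominator <= 33 is either p_5/q_5 or the intermediate fraction (k*p_5 + p_4)/(k*q_5 + q_4) with the largest k >= 1 whose denominator stays <= 33; these approach x as k grows, and every other convergent or intermediate fraction in range is farther away.
Largest k: floor((33 - q_4)/q_5) = floor((33 - 16)/27) = 0.
Since k = 0, no intermediate fraction beyond p_5/q_5 has denominator <= 33, so the convergent 103/27 is the closest (its error is |988*27 - 103*259|/(259*27) = 1/6993).

103/27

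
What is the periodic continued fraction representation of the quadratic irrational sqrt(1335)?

Write x_i = (sqrt(1335) + m_i)/d_i with (m_0, d_0) = (0, 1). a_0 = floor(sqrt(1335)) = 36, since 36^2 = 1296 <= 1335 < 1369 = 37^2.
Iterate m_{i+1} = d_i*a_i - m_i, d_{i+1} = (1335 - m_{i+1}^2)/d_i, a_{i+1} = floor((a_0 + m_{i+1})/d_{i+1}):
  m_1 = 1*36 - 0 = 36, d_1 = (1335 - 36^2)/1 = 39/1 = 39, a_1 = floor((36 + 36)/39) = 1.
  m_2 = 39*1 - 36 = 3, d_2 = (1335 - 3^2)/39 = 1326/39 = 34, a_2 = floor((36 + 3)/34) = 1.
  m_3 = 34*1 - 3 = 31, d_3 = (1335 - 31^2)/34 = 374/34 = 11, a_3 = floor((36 + 31)/11) = 6.
  m_4 = 11*6 - 31 = 35, d_4 = (1335 - 35^2)/11 = 110/11 = 10, a_4 = floor((36 + 35)/10) = 7.
  m_5 = 10*7 - 35 = 35, d_5 = (1335 - 35^2)/10 = 110/10 = 11, a_5 = floor((36 + 35)/11) = 6.
  m_6 = 11*6 - 35 = 31, d_6 = (1335 - 31^2)/11 = 374/11 = 34, a_6 = floor((36 + 31)/34) = 1.
  m_7 = 34*1 - 31 = 3, d_7 = (1335 - 3^2)/34 = 1326/34 = 39, a_7 = floor((36 + 3)/39) = 1.
  m_8 = 39*1 - 3 = 36, d_8 = (1335 - 36^2)/39 = 39/39 = 1, a_8 = floor((36 + 36)/1) = 72.
  m_9 = 1*72 - 36 = 36, d_9 = (1335 - 36^2)/1 = 39/1 = 39: (m_9, d_9) = (m_1, d_1) = (36, 39), so from here the quotients repeat a_1, ..., a_8; the period length is 8.
Hence the expansion of sqrt(1335) is a_0 = 36 followed by the repeating block 1, 1, 6, 7, 6, 1, 1, 72 (period 8).

[36; (1, 1, 6, 7, 6, 1, 1, 72)]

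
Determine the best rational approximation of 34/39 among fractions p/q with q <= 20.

7/8

Expand x = 34/39 as a continued fraction with the Euclidean algorithm:
  34 = 0*39 + 34, so a_0 = 0.
  39 = 1*34 + 5, so a_1 = 1.
  34 = 6*5 + 4, so a_2 = 6.
  5 = 1*4 + 1, so a_3 = 1.
  4 = 4*1 + 0, so a_4 = 4.
so x = [0; 1, 6, 1, 4].
Convergents (p_i = a_i*p_{i-1} + p_{i-2}, q_i = a_i*q_{i-1} + q_{i-2} with p_{-2}=0, p_{-1}=1, q_{-2}=1, q_{-1}=0), until the denominator exceeds 20:
  i=0: a_0=0, p_0 = 0*1 + 0 = 0, q_0 = 0*0 + 1 = 1.
  i=1: a_1=1, p_1 = 1*0 + 1 = 1, q_1 = 1*1 + 0 = 1.
  i=2: a_2=6, p_2 = 6*1 + 0 = 6, q_2 = 6*1 + 1 = 7.
  i=3: a_3=1, p_3 = 1*6 + 1 = 7, q_3 = 1*7 + 1 = 8.
  i=4: a_4=4, p_4 = 4*7 + 6 = 34, q_4 = 4*8 + 7 = 39.
q_4 = 39 > 20, so the last convergent with denominator <= 20 is p_3/q_3 = 7/8.
The closest fraction with denominator <= 20 is either p_3/q_3 or the intermediate fraction (k*p_3 + p_2)/(k*q_3 + q_2) with the largest k >= 1 whose denominator stays <= 20; these approach x as k grows, and every other convergent or intermediate fraction in range is farther away.
Largest k: floor((20 - q_2)/q_3) = floor((20 - 7)/8) = 1.
That gives (1*7 + 6)/(1*8 + 7) = 13/15.
Compare the errors: |x - 7/8| = |34*8 - 7*39|/(39*8) = 1/312, and |x - 13/15| = |34*15 - 13*39|/(39*15) = 3/585.
Cross-multiplying, 1*585 = 585 < 936 = 3*312, so 1/312 is smaller: the convergent 7/8 is closer to x than 13/15.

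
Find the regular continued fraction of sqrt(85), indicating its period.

Write x_i = (sqrt(85) + m_i)/d_i with (m_0, d_0) = (0, 1). a_0 = floor(sqrt(85)) = 9, since 9^2 = 81 <= 85 < 100 = 10^2.
Iterate m_{i+1} = d_i*a_i - m_i, d_{i+1} = (85 - m_{i+1}^2)/d_i, a_{i+1} = floor((a_0 + m_{i+1})/d_{i+1}):
  m_1 = 1*9 - 0 = 9, d_1 = (85 - 9^2)/1 = 4/1 = 4, a_1 = floor((9 + 9)/4) = 4.
  m_2 = 4*4 - 9 = 7, d_2 = (85 - 7^2)/4 = 36/4 = 9, a_2 = floor((9 + 7)/9) = 1.
  m_3 = 9*1 - 7 = 2, d_3 = (85 - 2^2)/9 = 81/9 = 9, a_3 = floor((9 + 2)/9) = 1.
  m_4 = 9*1 - 2 = 7, d_4 = (85 - 7^2)/9 = 36/9 = 4, a_4 = floor((9 + 7)/4) = 4.
  m_5 = 4*4 - 7 = 9, d_5 = (85 - 9^2)/4 = 4/4 = 1, a_5 = floor((9 + 9)/1) = 18.
  m_6 = 1*18 - 9 = 9, d_6 = (85 - 9^2)/1 = 4/1 = 4: (m_6, d_6) = (m_1, d_1) = (9, 4), so from here the quotients repeat a_1, ..., a_5; the period length is 5.
Hence the expansion of sqrt(85) is a_0 = 9 followed by the repeating block 4, 1, 1, 4, 18 (period 5).

[9; (4, 1, 1, 4, 18)]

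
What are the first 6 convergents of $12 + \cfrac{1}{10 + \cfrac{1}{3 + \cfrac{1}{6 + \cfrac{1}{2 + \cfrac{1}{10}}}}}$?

Using the convergent recurrence p_i = a_i*p_{i-1} + p_{i-2}, q_i = a_i*q_{i-1} + q_{i-2} with p_{-2}=0, p_{-1}=1, q_{-2}=1, q_{-1}=0:
  i=0: a_0=12, p_0 = 12*1 + 0 = 12, q_0 = 12*0 + 1 = 1.
  i=1: a_1=10, p_1 = 10*12 + 1 = 121, q_1 = 10*1 + 0 = 10.
  i=2: a_2=3, p_2 = 3*121 + 12 = 375, q_2 = 3*10 + 1 = 31.
  i=3: a_3=6, p_3 = 6*375 + 121 = 2371, q_3 = 6*31 + 10 = 196.
  i=4: a_4=2, p_4 = 2*2371 + 375 = 5117, q_4 = 2*196 + 31 = 423.
  i=5: a_5=10, p_5 = 10*5117 + 2371 = 53541, q_5 = 10*423 + 196 = 4426.

12/1, 121/10, 375/31, 2371/196, 5117/423, 53541/4426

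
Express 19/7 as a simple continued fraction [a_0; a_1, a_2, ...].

Run the Euclidean algorithm on 19 and 7; the successive quotients are the partial quotients a_0, a_1, ... (each step inverts the fractional part left over by the previous one):
  19 = 2*7 + 5, so a_0 = 2.
  7 = 1*5 + 2, so a_1 = 1.
  5 = 2*2 + 1, so a_2 = 2.
  2 = 2*1 + 0, so a_3 = 2.
The remainder reaches 0 after 4 divisions, so the expansion has 4 partial quotients, read off in order.

[2; 1, 2, 2]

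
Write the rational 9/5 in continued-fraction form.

[1; 1, 4]

Run the Euclidean algorithm on 9 and 5; the successive quotients are the partial quotients a_0, a_1, ... (each step inverts the fractional part left over by the previous one):
  9 = 1*5 + 4, so a_0 = 1.
  5 = 1*4 + 1, so a_1 = 1.
  4 = 4*1 + 0, so a_2 = 4.
The remainder reaches 0 after 3 divisions, so the expansion has 3 partial quotients, read off in order.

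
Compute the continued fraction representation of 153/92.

Run the Euclidean algorithm on 153 and 92; the successive quotients are the partial quotients a_0, a_1, ... (each step inverts the fractional part left over by the previous one):
  153 = 1*92 + 61, so a_0 = 1.
  92 = 1*61 + 31, so a_1 = 1.
  61 = 1*31 + 30, so a_2 = 1.
  31 = 1*30 + 1, so a_3 = 1.
  30 = 30*1 + 0, so a_4 = 30.
The remainder reaches 0 after 5 divisions, so the expansion has 5 partial quotients, read off in order.

[1; 1, 1, 1, 30]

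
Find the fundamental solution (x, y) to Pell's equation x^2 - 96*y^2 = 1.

First expand sqrt(96) as a continued fraction. With x_i = (sqrt(96) + m_i)/d_i and (m_0, d_0) = (0, 1): a_0 = floor(sqrt(96)) = 9, since 9^2 = 81 <= 96 < 100 = 10^2.
Iterate m_{i+1} = d_i*a_i - m_i, d_{i+1} = (96 - m_{i+1}^2)/d_i, a_{i+1} = floor((a_0 + m_{i+1})/d_{i+1}):
  m_1 = 1*9 - 0 = 9, d_1 = (96 - 9^2)/1 = 15/1 = 15, a_1 = floor((9 + 9)/15) = 1.
  m_2 = 15*1 - 9 = 6, d_2 = (96 - 6^2)/15 = 60/15 = 4, a_2 = floor((9 + 6)/4) = 3.
  m_3 = 4*3 - 6 = 6, d_3 = (96 - 6^2)/4 = 60/4 = 15, a_3 = floor((9 + 6)/15) = 1.
  m_4 = 15*1 - 6 = 9, d_4 = (96 - 9^2)/15 = 15/15 = 1, a_4 = floor((9 + 9)/1) = 18.
  m_5 = 1*18 - 9 = 9, d_5 = (96 - 9^2)/1 = 15/1 = 15: (m_5, d_5) = (m_1, d_1) = (9, 15), so from here the quotients repeat a_1, ..., a_4; the period length is 4.
So sqrt(96) = [9; (1, 3, 1, 18)] with period length k = 4.
k is even, so the fundamental solution of x^2 - 96y^2 = 1 is (p_{k-1}, q_{k-1}) = (p_3, q_3); compute convergents through index 3.
Convergents (p_i = a_i*p_{i-1} + p_{i-2}, q_i = a_i*q_{i-1} + q_{i-2} with p_{-2}=0, p_{-1}=1, q_{-2}=1, q_{-1}=0):
  i=0: a_0=9, p_0 = 9*1 + 0 = 9, q_0 = 9*0 + 1 = 1.
  i=1: a_1=1, p_1 = 1*9 + 1 = 10, q_1 = 1*1 + 0 = 1.
  i=2: a_2=3, p_2 = 3*10 + 9 = 39, q_2 = 3*1 + 1 = 4.
  i=3: a_3=1, p_3 = 1*39 + 10 = 49, q_3 = 1*4 + 1 = 5.
Check: 49^2 - 96*5^2 = 2401 - 2400 = 1, so (x, y) = (49, 5) solves the equation, and by the theorem it is the least positive solution.

(x, y) = (49, 5)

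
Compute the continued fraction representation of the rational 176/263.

Run the Euclidean algorithm on 176 and 263; the successive quotients are the partial quotients a_0, a_1, ... (each step inverts the fractional part left over by the previous one):
  176 = 0*263 + 176, so a_0 = 0.
  263 = 1*176 + 87, so a_1 = 1.
  176 = 2*87 + 2, so a_2 = 2.
  87 = 43*2 + 1, so a_3 = 43.
  2 = 2*1 + 0, so a_4 = 2.
The remainder reaches 0 after 5 divisions, so the expansion has 5 partial quotients, read off in order.

[0; 1, 2, 43, 2]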